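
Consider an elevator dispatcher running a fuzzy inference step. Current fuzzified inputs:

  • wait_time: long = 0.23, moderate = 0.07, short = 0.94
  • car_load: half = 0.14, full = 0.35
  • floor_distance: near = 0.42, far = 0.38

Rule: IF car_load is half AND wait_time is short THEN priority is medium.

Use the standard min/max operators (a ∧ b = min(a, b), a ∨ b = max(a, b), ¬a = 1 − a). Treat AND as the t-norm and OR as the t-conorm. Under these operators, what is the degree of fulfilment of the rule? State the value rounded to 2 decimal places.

0.14

firing strength: half=0.14, short=0.94; AND[min(a, b)] → w = 0.14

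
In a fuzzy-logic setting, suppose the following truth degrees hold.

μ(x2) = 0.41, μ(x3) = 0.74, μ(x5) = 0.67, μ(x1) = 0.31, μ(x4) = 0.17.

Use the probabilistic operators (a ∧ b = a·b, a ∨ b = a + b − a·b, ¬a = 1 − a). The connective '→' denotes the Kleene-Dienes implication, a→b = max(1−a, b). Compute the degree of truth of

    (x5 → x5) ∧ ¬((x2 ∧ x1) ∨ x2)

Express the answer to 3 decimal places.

x5 → x5  [Kleene-Dienes: max(1−a, b)] with a=0.6700, b=0.6700 → 0.6700
x2 ∧ x1 = a·b on (0.4100, 0.3100) = 0.1271
(x2 ∧ x1) ∨ x2 = a + b − a·b on (0.1271, 0.4100) = 0.4850
¬((x2 ∧ x1) ∨ x2) = 1 − 0.4850 = 0.5150
(x5 → x5) ∧ ¬((x2 ∧ x1) ∨ x2) = a·b on (0.6700, 0.5150) = 0.3451

0.345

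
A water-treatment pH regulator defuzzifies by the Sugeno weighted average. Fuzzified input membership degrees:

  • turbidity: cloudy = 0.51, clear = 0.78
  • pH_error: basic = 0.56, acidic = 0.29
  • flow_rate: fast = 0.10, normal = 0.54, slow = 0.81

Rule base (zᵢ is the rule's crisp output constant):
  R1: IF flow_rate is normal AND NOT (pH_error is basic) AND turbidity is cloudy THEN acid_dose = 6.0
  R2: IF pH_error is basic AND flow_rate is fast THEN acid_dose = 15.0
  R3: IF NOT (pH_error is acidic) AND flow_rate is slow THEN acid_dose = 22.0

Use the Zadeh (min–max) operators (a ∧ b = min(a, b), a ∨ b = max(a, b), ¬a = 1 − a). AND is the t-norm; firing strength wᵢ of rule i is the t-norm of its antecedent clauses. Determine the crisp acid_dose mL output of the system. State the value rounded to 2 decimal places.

15.81

R1 (z=6.0): normal=0.54, ¬basic=1−0.56=0.44, cloudy=0.51; AND[min(a, b)] → w = 0.44
R2 (z=15.0): basic=0.56, fast=0.10; AND[min(a, b)] → w = 0.10
R3 (z=22.0): ¬acidic=1−0.29=0.71, slow=0.81; AND[min(a, b)] → w = 0.71
Weighted average = (0.44·6.0 + 0.10·15.0 + 0.71·22.0) / (0.44 + 0.10 + 0.71)
  = 19.7600 / 1.2500 = 15.81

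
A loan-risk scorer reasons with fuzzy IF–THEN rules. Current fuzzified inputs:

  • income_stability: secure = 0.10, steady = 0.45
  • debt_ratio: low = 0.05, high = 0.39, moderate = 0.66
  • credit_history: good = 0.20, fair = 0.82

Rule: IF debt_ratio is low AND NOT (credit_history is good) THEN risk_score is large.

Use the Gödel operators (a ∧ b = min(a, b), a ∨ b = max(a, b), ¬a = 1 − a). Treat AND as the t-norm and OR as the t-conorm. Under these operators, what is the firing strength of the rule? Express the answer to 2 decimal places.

firing strength: low=0.05, ¬good=1−0.20=0.80; AND[min(a, b)] → w = 0.05

0.05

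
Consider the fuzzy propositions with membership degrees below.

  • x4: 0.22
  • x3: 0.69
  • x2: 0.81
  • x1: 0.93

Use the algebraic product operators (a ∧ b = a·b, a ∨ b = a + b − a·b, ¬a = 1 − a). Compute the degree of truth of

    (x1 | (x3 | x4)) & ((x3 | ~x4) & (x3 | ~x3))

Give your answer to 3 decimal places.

0.720

x3 | x4 = a + b − a·b on (0.6900, 0.2200) = 0.7582
x1 | (x3 | x4) = a + b − a·b on (0.9300, 0.7582) = 0.9831
~x4 = 1 − 0.2200 = 0.7800
x3 | ~x4 = a + b − a·b on (0.6900, 0.7800) = 0.9318
~x3 = 1 − 0.6900 = 0.3100
x3 | ~x3 = a + b − a·b on (0.6900, 0.3100) = 0.7861
(x3 | ~x4) & (x3 | ~x3) = a·b on (0.9318, 0.7861) = 0.7325
(x1 | (x3 | x4)) & ((x3 | ~x4) & (x3 | ~x3)) = a·b on (0.9831, 0.7325) = 0.7201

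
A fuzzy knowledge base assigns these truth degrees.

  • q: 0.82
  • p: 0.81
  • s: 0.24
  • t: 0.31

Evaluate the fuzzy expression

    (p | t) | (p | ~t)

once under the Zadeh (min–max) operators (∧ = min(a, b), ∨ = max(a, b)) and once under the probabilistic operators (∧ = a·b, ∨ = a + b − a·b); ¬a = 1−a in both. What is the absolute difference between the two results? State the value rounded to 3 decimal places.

Under Zadeh (min–max):
  p | t = max(a, b) on (0.81, 0.31) = 0.81
  ~t = 1 − 0.31 = 0.69
  p | ~t = max(a, b) on (0.81, 0.69) = 0.81
  (p | t) | (p | ~t) = max(a, b) on (0.81, 0.81) = 0.81
  → value = 0.8100
Under probabilistic:
  p | t = a + b − a·b on (0.8100, 0.3100) = 0.8689
  ~t = 1 − 0.3100 = 0.6900
  p | ~t = a + b − a·b on (0.8100, 0.6900) = 0.9411
  (p | t) | (p | ~t) = a + b − a·b on (0.8689, 0.9411) = 0.9923
  → value = 0.9923
|0.8100 − 0.9923| = 0.182

0.182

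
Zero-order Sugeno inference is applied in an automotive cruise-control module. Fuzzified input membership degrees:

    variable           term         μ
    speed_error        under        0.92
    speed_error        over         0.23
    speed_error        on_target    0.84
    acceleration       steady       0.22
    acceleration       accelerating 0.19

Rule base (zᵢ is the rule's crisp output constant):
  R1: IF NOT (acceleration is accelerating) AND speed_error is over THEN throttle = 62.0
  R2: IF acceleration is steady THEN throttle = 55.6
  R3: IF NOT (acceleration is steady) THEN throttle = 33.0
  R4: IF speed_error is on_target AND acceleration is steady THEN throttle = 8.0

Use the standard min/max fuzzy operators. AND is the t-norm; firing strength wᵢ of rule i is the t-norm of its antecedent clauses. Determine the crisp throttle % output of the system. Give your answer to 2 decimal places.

R1 (z=62.0): ¬accelerating=1−0.19=0.81, over=0.23; AND[min(a, b)] → w = 0.23
R2 (z=55.6): steady=0.22 → w = 0.22
R3 (z=33.0): ¬steady=1−0.22=0.78 → w = 0.78
R4 (z=8.0): on_target=0.84, steady=0.22; AND[min(a, b)] → w = 0.22
Weighted average = (0.23·62.0 + 0.22·55.6 + 0.78·33.0 + 0.22·8.0) / (0.23 + 0.22 + 0.78 + 0.22)
  = 53.9920 / 1.4500 = 37.24

37.24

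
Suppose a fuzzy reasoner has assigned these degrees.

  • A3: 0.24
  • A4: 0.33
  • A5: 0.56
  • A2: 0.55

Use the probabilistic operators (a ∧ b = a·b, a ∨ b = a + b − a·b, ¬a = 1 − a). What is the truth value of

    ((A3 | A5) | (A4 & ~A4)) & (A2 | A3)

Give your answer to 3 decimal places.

A3 | A5 = a + b − a·b on (0.2400, 0.5600) = 0.6656
~A4 = 1 − 0.3300 = 0.6700
A4 & ~A4 = a·b on (0.3300, 0.6700) = 0.2211
(A3 | A5) | (A4 & ~A4) = a + b − a·b on (0.6656, 0.2211) = 0.7395
A2 | A3 = a + b − a·b on (0.5500, 0.2400) = 0.6580
((A3 | A5) | (A4 & ~A4)) & (A2 | A3) = a·b on (0.7395, 0.6580) = 0.4866

0.487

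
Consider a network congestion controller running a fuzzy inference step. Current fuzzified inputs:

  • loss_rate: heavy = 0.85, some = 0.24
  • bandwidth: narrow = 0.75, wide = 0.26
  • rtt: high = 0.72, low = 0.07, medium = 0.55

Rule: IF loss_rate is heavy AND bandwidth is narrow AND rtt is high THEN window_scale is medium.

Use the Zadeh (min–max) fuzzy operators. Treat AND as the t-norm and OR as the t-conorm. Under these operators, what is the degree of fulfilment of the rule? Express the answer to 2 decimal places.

0.72

firing strength: heavy=0.85, narrow=0.75, high=0.72; AND[min(a, b)] → w = 0.72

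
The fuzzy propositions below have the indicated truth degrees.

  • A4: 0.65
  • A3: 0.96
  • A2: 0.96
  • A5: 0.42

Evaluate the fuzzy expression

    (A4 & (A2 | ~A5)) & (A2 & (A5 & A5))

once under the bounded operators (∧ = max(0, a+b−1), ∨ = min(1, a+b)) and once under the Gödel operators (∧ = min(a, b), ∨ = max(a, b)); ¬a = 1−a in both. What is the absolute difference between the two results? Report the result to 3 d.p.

Under bounded:
  ~A5 = 1 − 0.42 = 0.58
  A2 | ~A5 = min(1, a+b) on (0.96, 0.58) = 1.00
  A4 & (A2 | ~A5) = max(0, a+b−1) on (0.65, 1.00) = 0.65
  A5 & A5 = max(0, a+b−1) on (0.42, 0.42) = 0.00
  A2 & (A5 & A5) = max(0, a+b−1) on (0.96, 0.00) = 0.00
  (A4 & (A2 | ~A5)) & (A2 & (A5 & A5)) = max(0, a+b−1) on (0.65, 0.00) = 0.00
  → value = 0.0000
Under Gödel:
  ~A5 = 1 − 0.42 = 0.58
  A2 | ~A5 = max(a, b) on (0.96, 0.58) = 0.96
  A4 & (A2 | ~A5) = min(a, b) on (0.65, 0.96) = 0.65
  A5 & A5 = min(a, b) on (0.42, 0.42) = 0.42
  A2 & (A5 & A5) = min(a, b) on (0.96, 0.42) = 0.42
  (A4 & (A2 | ~A5)) & (A2 & (A5 & A5)) = min(a, b) on (0.65, 0.42) = 0.42
  → value = 0.4200
|0.0000 − 0.4200| = 0.420

0.420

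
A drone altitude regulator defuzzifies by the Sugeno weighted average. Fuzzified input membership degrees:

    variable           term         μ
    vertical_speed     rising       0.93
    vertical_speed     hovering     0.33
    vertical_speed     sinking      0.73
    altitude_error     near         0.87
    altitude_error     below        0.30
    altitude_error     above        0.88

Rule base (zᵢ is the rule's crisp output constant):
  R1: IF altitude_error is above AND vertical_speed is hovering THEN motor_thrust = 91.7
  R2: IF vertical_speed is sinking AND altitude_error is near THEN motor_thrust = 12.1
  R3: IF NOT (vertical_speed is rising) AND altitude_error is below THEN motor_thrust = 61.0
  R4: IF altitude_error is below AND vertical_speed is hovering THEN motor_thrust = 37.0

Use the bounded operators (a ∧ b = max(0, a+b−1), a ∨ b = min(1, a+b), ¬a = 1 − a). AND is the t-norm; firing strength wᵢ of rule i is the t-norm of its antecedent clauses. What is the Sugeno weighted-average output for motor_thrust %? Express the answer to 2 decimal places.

R1 (z=91.7): above=0.88, hovering=0.33; AND[max(0, a+b−1)] → w = 0.21
R2 (z=12.1): sinking=0.73, near=0.87; AND[max(0, a+b−1)] → w = 0.60
R3 (z=61.0): ¬rising=1−0.93=0.07, below=0.30; AND[max(0, a+b−1)] → w = 0.00
R4 (z=37.0): below=0.30, hovering=0.33; AND[max(0, a+b−1)] → w = 0.00
Weighted average = (0.21·91.7 + 0.60·12.1 + 0.00·61.0 + 0.00·37.0) / (0.21 + 0.60 + 0.00 + 0.00)
  = 26.5170 / 0.8100 = 32.74

32.74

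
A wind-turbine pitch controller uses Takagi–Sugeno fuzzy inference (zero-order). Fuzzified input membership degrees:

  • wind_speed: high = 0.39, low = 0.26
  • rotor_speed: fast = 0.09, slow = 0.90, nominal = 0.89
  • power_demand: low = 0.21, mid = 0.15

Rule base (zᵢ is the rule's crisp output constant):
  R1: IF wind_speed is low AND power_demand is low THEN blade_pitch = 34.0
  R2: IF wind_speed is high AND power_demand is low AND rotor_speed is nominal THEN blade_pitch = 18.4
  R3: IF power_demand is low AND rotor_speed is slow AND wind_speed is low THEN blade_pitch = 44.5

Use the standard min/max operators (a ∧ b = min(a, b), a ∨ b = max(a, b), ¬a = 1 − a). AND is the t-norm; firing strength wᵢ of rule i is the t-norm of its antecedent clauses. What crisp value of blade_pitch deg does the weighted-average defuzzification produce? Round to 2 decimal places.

32.30

R1 (z=34.0): low=0.26, low=0.21; AND[min(a, b)] → w = 0.21
R2 (z=18.4): high=0.39, low=0.21, nominal=0.89; AND[min(a, b)] → w = 0.21
R3 (z=44.5): low=0.21, slow=0.90, low=0.26; AND[min(a, b)] → w = 0.21
Weighted average = (0.21·34.0 + 0.21·18.4 + 0.21·44.5) / (0.21 + 0.21 + 0.21)
  = 20.3490 / 0.6300 = 32.30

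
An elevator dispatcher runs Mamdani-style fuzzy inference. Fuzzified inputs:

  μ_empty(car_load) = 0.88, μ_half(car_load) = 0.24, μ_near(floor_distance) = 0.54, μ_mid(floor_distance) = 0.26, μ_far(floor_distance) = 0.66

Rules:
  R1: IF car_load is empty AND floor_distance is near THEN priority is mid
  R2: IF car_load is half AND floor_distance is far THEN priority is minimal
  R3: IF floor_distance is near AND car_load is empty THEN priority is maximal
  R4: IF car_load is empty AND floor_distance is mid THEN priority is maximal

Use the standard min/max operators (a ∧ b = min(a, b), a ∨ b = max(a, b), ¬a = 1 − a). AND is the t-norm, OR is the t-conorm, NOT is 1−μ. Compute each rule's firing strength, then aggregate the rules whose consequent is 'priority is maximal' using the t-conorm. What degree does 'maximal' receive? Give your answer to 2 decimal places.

R1: empty=0.88, near=0.54; AND[min(a, b)] → w = 0.54
R2: half=0.24, far=0.66; AND[min(a, b)] → w = 0.24
R3: near=0.54, empty=0.88; AND[min(a, b)] → w = 0.54
R4: empty=0.88, mid=0.26; AND[min(a, b)] → w = 0.26
Rules with consequent 'maximal': {R3, R4} → strengths 0.54, 0.26
Aggregate via t-conorm [max(a, b)]: 0.54

0.54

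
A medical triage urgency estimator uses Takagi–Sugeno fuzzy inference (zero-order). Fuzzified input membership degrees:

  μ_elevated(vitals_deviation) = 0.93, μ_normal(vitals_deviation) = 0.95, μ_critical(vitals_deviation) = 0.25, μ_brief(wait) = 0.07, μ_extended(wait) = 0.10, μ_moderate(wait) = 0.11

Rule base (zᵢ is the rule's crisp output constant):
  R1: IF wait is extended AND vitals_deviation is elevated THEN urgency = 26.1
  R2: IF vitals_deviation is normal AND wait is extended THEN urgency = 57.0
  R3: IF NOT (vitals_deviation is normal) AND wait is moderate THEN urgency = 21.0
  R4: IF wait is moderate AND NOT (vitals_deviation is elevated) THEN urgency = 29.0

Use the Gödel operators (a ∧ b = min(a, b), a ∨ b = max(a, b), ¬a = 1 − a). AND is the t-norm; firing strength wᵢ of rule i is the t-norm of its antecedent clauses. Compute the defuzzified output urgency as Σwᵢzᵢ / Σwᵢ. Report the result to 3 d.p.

R1 (z=26.1): extended=0.10, elevated=0.93; AND[min(a, b)] → w = 0.10
R2 (z=57.0): normal=0.95, extended=0.10; AND[min(a, b)] → w = 0.10
R3 (z=21.0): ¬normal=1−0.95=0.05, moderate=0.11; AND[min(a, b)] → w = 0.05
R4 (z=29.0): moderate=0.11, ¬elevated=1−0.93=0.07; AND[min(a, b)] → w = 0.07
Weighted average = (0.10·26.1 + 0.10·57.0 + 0.05·21.0 + 0.07·29.0) / (0.10 + 0.10 + 0.05 + 0.07)
  = 11.3900 / 0.3200 = 35.594

35.594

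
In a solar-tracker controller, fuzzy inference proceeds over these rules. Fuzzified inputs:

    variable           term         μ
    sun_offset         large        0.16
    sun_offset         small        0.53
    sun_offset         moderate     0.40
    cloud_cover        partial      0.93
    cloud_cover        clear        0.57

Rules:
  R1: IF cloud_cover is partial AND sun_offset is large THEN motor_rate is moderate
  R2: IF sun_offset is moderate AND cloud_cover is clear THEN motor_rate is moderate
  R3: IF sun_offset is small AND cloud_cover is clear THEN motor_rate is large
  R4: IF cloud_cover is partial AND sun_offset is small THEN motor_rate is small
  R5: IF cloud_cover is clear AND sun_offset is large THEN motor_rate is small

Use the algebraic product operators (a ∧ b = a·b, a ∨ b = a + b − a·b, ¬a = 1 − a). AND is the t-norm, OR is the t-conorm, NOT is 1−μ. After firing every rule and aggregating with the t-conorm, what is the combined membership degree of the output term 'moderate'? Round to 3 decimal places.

0.343

R1: partial=0.93, large=0.16; AND[a·b] → w = 0.1488
R2: moderate=0.40, clear=0.57; AND[a·b] → w = 0.2280
R3: small=0.53, clear=0.57; AND[a·b] → w = 0.3021
R4: partial=0.93, small=0.53; AND[a·b] → w = 0.4929
R5: clear=0.57, large=0.16; AND[a·b] → w = 0.0912
Rules with consequent 'moderate': {R1, R2} → strengths 0.1488, 0.2280
Aggregate via t-conorm [a + b − a·b]: 0.3429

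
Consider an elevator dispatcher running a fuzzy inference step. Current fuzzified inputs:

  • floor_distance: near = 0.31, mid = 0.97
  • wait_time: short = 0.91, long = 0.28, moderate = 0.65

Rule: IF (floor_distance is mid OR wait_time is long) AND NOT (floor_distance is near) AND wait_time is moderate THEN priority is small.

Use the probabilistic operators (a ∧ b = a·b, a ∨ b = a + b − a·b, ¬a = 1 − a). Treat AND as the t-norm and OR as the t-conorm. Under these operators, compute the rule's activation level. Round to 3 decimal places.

0.439

firing strength: (mid=0.97 OR long=0.28) = 0.9784; AND[a·b] with ¬near=1−0.31=0.69, moderate=0.65 → w = 0.4388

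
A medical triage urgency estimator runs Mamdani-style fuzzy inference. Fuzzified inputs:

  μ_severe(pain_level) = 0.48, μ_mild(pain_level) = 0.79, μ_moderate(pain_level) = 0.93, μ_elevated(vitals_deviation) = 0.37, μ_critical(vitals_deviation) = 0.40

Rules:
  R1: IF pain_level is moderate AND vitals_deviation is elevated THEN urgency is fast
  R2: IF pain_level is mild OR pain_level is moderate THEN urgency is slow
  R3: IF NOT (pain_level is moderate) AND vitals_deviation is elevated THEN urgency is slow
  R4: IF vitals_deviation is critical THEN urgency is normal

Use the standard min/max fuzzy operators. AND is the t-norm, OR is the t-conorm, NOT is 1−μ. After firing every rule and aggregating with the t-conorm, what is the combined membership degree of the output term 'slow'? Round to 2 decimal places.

0.93

R1: moderate=0.93, elevated=0.37; AND[min(a, b)] → w = 0.37
R2: mild=0.79, moderate=0.93; OR[max(a, b)] → w = 0.93
R3: ¬moderate=1−0.93=0.07, elevated=0.37; AND[min(a, b)] → w = 0.07
R4: critical=0.40 → w = 0.40
Rules with consequent 'slow': {R2, R3} → strengths 0.93, 0.07
Aggregate via t-conorm [max(a, b)]: 0.93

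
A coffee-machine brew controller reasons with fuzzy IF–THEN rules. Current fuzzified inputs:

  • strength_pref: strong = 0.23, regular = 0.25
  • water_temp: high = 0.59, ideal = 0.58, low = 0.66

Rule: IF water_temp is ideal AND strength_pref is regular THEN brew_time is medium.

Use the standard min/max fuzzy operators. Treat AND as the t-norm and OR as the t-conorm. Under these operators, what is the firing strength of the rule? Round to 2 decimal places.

0.25

firing strength: ideal=0.58, regular=0.25; AND[min(a, b)] → w = 0.25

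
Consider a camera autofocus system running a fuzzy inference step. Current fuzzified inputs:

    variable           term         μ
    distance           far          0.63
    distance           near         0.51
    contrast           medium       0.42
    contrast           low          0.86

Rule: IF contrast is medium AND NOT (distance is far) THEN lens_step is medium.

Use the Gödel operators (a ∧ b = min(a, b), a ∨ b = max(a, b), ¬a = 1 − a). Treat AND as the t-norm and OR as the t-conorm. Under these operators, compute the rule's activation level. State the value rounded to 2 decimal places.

firing strength: medium=0.42, ¬far=1−0.63=0.37; AND[min(a, b)] → w = 0.37

0.37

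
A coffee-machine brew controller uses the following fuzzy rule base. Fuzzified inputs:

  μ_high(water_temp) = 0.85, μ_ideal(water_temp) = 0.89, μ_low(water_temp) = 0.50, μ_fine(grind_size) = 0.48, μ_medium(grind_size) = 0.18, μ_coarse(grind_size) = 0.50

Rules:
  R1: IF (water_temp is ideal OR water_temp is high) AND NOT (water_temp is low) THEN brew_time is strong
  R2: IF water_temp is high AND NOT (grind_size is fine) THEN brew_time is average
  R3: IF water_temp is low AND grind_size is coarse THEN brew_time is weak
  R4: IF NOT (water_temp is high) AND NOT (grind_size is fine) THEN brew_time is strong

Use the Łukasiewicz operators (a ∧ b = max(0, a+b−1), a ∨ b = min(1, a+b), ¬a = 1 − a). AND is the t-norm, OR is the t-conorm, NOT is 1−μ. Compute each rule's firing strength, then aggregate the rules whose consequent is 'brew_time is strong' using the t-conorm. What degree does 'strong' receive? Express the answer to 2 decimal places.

0.50

R1: (ideal=0.89 OR high=0.85) = 1.00; AND[max(0, a+b−1)] with ¬low=1−0.50=0.50 → w = 0.50
R2: high=0.85, ¬fine=1−0.48=0.52; AND[max(0, a+b−1)] → w = 0.37
R3: low=0.50, coarse=0.50; AND[max(0, a+b−1)] → w = 0.00
R4: ¬high=1−0.85=0.15, ¬fine=1−0.48=0.52; AND[max(0, a+b−1)] → w = 0.00
Rules with consequent 'strong': {R1, R4} → strengths 0.50, 0.00
Aggregate via t-conorm [min(1, a+b)]: 0.50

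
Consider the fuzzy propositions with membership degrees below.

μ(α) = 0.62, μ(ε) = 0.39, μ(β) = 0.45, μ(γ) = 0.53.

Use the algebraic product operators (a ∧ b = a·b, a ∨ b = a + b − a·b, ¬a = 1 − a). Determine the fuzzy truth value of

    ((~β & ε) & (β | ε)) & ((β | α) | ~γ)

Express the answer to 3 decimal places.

~β = 1 − 0.4500 = 0.5500
~β & ε = a·b on (0.5500, 0.3900) = 0.2145
β | ε = a + b − a·b on (0.4500, 0.3900) = 0.6645
(~β & ε) & (β | ε) = a·b on (0.2145, 0.6645) = 0.1425
β | α = a + b − a·b on (0.4500, 0.6200) = 0.7910
~γ = 1 − 0.5300 = 0.4700
(β | α) | ~γ = a + b − a·b on (0.7910, 0.4700) = 0.8892
((~β & ε) & (β | ε)) & ((β | α) | ~γ) = a·b on (0.1425, 0.8892) = 0.1267

0.127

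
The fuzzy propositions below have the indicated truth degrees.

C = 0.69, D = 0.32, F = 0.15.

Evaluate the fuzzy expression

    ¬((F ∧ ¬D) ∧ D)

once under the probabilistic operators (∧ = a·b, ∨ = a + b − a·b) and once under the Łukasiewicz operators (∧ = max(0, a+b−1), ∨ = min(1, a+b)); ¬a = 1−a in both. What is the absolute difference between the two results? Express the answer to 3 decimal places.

Under probabilistic:
  ¬D = 1 − 0.3200 = 0.6800
  F ∧ ¬D = a·b on (0.1500, 0.6800) = 0.1020
  (F ∧ ¬D) ∧ D = a·b on (0.1020, 0.3200) = 0.0326
  ¬((F ∧ ¬D) ∧ D) = 1 − 0.0326 = 0.9674
  → value = 0.9674
Under Łukasiewicz:
  ¬D = 1 − 0.32 = 0.68
  F ∧ ¬D = max(0, a+b−1) on (0.15, 0.68) = 0.00
  (F ∧ ¬D) ∧ D = max(0, a+b−1) on (0.00, 0.32) = 0.00
  ¬((F ∧ ¬D) ∧ D) = 1 − 0.00 = 1.00
  → value = 1.0000
|0.9674 − 1.0000| = 0.033

0.033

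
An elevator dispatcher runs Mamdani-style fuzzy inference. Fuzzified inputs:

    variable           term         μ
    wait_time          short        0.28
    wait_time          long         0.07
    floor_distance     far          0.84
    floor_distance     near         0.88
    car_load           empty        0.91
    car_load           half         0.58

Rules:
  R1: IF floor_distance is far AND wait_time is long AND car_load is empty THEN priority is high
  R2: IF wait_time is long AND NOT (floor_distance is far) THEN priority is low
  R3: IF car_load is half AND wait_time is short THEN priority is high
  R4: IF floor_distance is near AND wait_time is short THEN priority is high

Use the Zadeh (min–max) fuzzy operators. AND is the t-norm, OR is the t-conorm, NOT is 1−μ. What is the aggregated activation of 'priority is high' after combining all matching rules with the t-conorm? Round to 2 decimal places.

R1: far=0.84, long=0.07, empty=0.91; AND[min(a, b)] → w = 0.07
R2: long=0.07, ¬far=1−0.84=0.16; AND[min(a, b)] → w = 0.07
R3: half=0.58, short=0.28; AND[min(a, b)] → w = 0.28
R4: near=0.88, short=0.28; AND[min(a, b)] → w = 0.28
Rules with consequent 'high': {R1, R3, R4} → strengths 0.07, 0.28, 0.28
Aggregate via t-conorm [max(a, b)]: 0.28

0.28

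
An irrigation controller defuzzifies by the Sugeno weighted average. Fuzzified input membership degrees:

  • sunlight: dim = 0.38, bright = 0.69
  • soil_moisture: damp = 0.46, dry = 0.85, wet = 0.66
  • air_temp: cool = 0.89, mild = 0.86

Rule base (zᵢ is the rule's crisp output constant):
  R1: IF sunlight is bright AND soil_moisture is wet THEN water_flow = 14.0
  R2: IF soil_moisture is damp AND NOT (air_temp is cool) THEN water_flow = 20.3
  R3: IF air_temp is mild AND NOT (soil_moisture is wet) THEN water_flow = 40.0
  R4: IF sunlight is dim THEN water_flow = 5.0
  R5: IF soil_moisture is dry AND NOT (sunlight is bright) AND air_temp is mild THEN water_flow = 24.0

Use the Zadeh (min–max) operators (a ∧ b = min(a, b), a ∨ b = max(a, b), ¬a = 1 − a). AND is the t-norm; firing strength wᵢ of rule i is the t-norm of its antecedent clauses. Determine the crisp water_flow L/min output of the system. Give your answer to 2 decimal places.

R1 (z=14.0): bright=0.69, wet=0.66; AND[min(a, b)] → w = 0.66
R2 (z=20.3): damp=0.46, ¬cool=1−0.89=0.11; AND[min(a, b)] → w = 0.11
R3 (z=40.0): mild=0.86, ¬wet=1−0.66=0.34; AND[min(a, b)] → w = 0.34
R4 (z=5.0): dim=0.38 → w = 0.38
R5 (z=24.0): dry=0.85, ¬bright=1−0.69=0.31, mild=0.86; AND[min(a, b)] → w = 0.31
Weighted average = (0.66·14.0 + 0.11·20.3 + 0.34·40.0 + 0.38·5.0 + 0.31·24.0) / (0.66 + 0.11 + 0.34 + 0.38 + 0.31)
  = 34.4130 / 1.8000 = 19.12

19.12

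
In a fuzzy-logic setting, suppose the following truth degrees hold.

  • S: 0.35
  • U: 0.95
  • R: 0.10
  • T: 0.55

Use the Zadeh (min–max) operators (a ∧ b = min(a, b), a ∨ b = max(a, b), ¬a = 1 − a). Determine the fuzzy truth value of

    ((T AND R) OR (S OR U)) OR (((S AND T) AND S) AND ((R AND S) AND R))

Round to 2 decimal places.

T AND R = min(a, b) on (0.55, 0.10) = 0.10
S OR U = max(a, b) on (0.35, 0.95) = 0.95
(T AND R) OR (S OR U) = max(a, b) on (0.10, 0.95) = 0.95
S AND T = min(a, b) on (0.35, 0.55) = 0.35
(S AND T) AND S = min(a, b) on (0.35, 0.35) = 0.35
R AND S = min(a, b) on (0.10, 0.35) = 0.10
(R AND S) AND R = min(a, b) on (0.10, 0.10) = 0.10
((S AND T) AND S) AND ((R AND S) AND R) = min(a, b) on (0.35, 0.10) = 0.10
((T AND R) OR (S OR U)) OR (((S AND T) AND S) AND ((R AND S) AND R)) = max(a, b) on (0.95, 0.10) = 0.95

0.95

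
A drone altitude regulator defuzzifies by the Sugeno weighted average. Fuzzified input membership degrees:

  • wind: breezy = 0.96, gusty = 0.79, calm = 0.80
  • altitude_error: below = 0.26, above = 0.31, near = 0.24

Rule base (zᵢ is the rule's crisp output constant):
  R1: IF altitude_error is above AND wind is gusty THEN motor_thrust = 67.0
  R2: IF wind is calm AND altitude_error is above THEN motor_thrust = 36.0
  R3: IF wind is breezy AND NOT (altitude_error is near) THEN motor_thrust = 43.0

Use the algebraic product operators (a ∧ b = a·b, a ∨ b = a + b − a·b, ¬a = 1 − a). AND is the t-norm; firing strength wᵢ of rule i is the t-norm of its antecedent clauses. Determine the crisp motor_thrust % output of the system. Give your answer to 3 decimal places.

R1 (z=67.0): above=0.31, gusty=0.79; AND[a·b] → w = 0.2449
R2 (z=36.0): calm=0.80, above=0.31; AND[a·b] → w = 0.2480
R3 (z=43.0): breezy=0.96, ¬near=1−0.24=0.76; AND[a·b] → w = 0.7296
Weighted average = (0.2449·67.0 + 0.2480·36.0 + 0.7296·43.0) / (0.2449 + 0.2480 + 0.7296)
  = 56.7091 / 1.2225 = 46.388

46.388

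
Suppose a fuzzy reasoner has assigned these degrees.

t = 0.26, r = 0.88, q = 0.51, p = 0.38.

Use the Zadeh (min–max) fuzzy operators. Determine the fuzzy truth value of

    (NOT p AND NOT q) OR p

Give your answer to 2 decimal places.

NOT p = 1 − 0.38 = 0.62
NOT q = 1 − 0.51 = 0.49
NOT p AND NOT q = min(a, b) on (0.62, 0.49) = 0.49
(NOT p AND NOT q) OR p = max(a, b) on (0.49, 0.38) = 0.49

0.49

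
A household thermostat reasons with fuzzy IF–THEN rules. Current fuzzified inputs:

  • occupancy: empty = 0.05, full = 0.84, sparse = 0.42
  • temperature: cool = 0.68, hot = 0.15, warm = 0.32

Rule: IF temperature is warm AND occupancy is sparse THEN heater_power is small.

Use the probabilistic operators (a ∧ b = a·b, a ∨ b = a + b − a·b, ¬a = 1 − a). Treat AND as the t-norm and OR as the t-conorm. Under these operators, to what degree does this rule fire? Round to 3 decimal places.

0.134

firing strength: warm=0.32, sparse=0.42; AND[a·b] → w = 0.1344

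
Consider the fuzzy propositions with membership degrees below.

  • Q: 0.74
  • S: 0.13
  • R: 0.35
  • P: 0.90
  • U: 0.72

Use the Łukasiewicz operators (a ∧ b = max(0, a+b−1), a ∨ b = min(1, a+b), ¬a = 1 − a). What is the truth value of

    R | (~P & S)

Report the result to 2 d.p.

~P = 1 − 0.90 = 0.10
~P & S = max(0, a+b−1) on (0.10, 0.13) = 0.00
R | (~P & S) = min(1, a+b) on (0.35, 0.00) = 0.35

0.35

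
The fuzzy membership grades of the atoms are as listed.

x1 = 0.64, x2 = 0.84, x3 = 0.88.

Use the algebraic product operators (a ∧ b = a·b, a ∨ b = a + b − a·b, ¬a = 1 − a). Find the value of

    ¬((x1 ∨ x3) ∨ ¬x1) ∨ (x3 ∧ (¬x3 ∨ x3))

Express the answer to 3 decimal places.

x1 ∨ x3 = a + b − a·b on (0.6400, 0.8800) = 0.9568
¬x1 = 1 − 0.6400 = 0.3600
(x1 ∨ x3) ∨ ¬x1 = a + b − a·b on (0.9568, 0.3600) = 0.9724
¬((x1 ∨ x3) ∨ ¬x1) = 1 − 0.9724 = 0.0276
¬x3 = 1 − 0.8800 = 0.1200
¬x3 ∨ x3 = a + b − a·b on (0.1200, 0.8800) = 0.8944
x3 ∧ (¬x3 ∨ x3) = a·b on (0.8800, 0.8944) = 0.7871
¬((x1 ∨ x3) ∨ ¬x1) ∨ (x3 ∧ (¬x3 ∨ x3)) = a + b − a·b on (0.0276, 0.7871) = 0.7930

0.793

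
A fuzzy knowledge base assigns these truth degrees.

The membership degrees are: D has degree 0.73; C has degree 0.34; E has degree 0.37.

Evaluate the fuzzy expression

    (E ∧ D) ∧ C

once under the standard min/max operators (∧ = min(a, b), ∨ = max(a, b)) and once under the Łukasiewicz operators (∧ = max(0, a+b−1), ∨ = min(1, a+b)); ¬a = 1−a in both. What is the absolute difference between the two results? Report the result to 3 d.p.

Under standard min/max:
  E ∧ D = min(a, b) on (0.37, 0.73) = 0.37
  (E ∧ D) ∧ C = min(a, b) on (0.37, 0.34) = 0.34
  → value = 0.3400
Under Łukasiewicz:
  E ∧ D = max(0, a+b−1) on (0.37, 0.73) = 0.10
  (E ∧ D) ∧ C = max(0, a+b−1) on (0.10, 0.34) = 0.00
  → value = 0.0000
|0.3400 − 0.0000| = 0.340

0.340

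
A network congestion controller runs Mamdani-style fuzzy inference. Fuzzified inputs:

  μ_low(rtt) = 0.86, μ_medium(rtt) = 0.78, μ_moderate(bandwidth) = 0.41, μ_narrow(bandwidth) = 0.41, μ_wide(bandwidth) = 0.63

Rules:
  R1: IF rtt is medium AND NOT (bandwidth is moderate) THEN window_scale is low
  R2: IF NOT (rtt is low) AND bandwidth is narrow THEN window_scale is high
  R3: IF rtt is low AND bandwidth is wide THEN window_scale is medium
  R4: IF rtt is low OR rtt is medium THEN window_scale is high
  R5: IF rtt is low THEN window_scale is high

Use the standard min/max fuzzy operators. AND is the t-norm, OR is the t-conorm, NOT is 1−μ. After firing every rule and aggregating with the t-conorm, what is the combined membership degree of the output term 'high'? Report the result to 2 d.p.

R1: medium=0.78, ¬moderate=1−0.41=0.59; AND[min(a, b)] → w = 0.59
R2: ¬low=1−0.86=0.14, narrow=0.41; AND[min(a, b)] → w = 0.14
R3: low=0.86, wide=0.63; AND[min(a, b)] → w = 0.63
R4: low=0.86, medium=0.78; OR[max(a, b)] → w = 0.86
R5: low=0.86 → w = 0.86
Rules with consequent 'high': {R2, R4, R5} → strengths 0.14, 0.86, 0.86
Aggregate via t-conorm [max(a, b)]: 0.86

0.86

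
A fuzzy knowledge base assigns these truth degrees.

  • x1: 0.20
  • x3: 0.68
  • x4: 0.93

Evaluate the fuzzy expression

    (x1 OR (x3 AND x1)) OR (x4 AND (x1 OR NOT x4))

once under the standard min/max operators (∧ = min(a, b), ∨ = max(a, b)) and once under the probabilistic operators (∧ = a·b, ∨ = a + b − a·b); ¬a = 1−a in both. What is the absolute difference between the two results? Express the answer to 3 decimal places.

0.273

Under standard min/max:
  x3 AND x1 = min(a, b) on (0.68, 0.20) = 0.20
  x1 OR (x3 AND x1) = max(a, b) on (0.20, 0.20) = 0.20
  NOT x4 = 1 − 0.93 = 0.07
  x1 OR NOT x4 = max(a, b) on (0.20, 0.07) = 0.20
  x4 AND (x1 OR NOT x4) = min(a, b) on (0.93, 0.20) = 0.20
  (x1 OR (x3 AND x1)) OR (x4 AND (x1 OR NOT x4)) = max(a, b) on (0.20, 0.20) = 0.20
  → value = 0.2000
Under probabilistic:
  x3 AND x1 = a·b on (0.6800, 0.2000) = 0.1360
  x1 OR (x3 AND x1) = a + b − a·b on (0.2000, 0.1360) = 0.3088
  NOT x4 = 1 − 0.9300 = 0.0700
  x1 OR NOT x4 = a + b − a·b on (0.2000, 0.0700) = 0.2560
  x4 AND (x1 OR NOT x4) = a·b on (0.9300, 0.2560) = 0.2381
  (x1 OR (x3 AND x1)) OR (x4 AND (x1 OR NOT x4)) = a + b − a·b on (0.3088, 0.2381) = 0.4734
  → value = 0.4734
|0.2000 − 0.4734| = 0.273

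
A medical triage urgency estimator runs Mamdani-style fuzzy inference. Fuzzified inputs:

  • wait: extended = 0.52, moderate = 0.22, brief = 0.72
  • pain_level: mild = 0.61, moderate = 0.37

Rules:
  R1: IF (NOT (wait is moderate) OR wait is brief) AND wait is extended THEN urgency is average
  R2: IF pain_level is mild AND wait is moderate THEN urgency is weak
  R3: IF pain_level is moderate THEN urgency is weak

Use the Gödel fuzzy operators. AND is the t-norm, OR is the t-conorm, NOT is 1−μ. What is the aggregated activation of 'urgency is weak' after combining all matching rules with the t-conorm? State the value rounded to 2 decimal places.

R1: (¬moderate=1−0.22=0.78 OR brief=0.72) = 0.78; AND[min(a, b)] with extended=0.52 → w = 0.52
R2: mild=0.61, moderate=0.22; AND[min(a, b)] → w = 0.22
R3: moderate=0.37 → w = 0.37
Rules with consequent 'weak': {R2, R3} → strengths 0.22, 0.37
Aggregate via t-conorm [max(a, b)]: 0.37

0.37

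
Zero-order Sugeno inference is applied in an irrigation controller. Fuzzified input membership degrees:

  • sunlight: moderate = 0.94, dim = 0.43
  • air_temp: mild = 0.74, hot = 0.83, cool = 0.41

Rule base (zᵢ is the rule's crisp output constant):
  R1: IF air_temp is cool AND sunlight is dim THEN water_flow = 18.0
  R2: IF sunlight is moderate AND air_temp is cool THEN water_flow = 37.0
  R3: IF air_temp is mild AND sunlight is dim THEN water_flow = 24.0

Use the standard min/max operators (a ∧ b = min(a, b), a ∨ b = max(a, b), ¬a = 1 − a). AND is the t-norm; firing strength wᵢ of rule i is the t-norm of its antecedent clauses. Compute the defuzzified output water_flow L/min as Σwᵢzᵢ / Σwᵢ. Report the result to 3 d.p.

R1 (z=18.0): cool=0.41, dim=0.43; AND[min(a, b)] → w = 0.41
R2 (z=37.0): moderate=0.94, cool=0.41; AND[min(a, b)] → w = 0.41
R3 (z=24.0): mild=0.74, dim=0.43; AND[min(a, b)] → w = 0.43
Weighted average = (0.41·18.0 + 0.41·37.0 + 0.43·24.0) / (0.41 + 0.41 + 0.43)
  = 32.8700 / 1.2500 = 26.296

26.296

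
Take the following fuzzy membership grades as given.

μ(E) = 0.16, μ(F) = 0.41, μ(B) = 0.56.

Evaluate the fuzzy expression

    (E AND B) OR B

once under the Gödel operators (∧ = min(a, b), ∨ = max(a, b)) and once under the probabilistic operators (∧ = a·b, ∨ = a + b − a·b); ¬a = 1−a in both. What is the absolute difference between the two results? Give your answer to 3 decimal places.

Under Gödel:
  E AND B = min(a, b) on (0.16, 0.56) = 0.16
  (E AND B) OR B = max(a, b) on (0.16, 0.56) = 0.56
  → value = 0.5600
Under probabilistic:
  E AND B = a·b on (0.1600, 0.5600) = 0.0896
  (E AND B) OR B = a + b − a·b on (0.0896, 0.5600) = 0.5994
  → value = 0.5994
|0.5600 − 0.5994| = 0.039

0.039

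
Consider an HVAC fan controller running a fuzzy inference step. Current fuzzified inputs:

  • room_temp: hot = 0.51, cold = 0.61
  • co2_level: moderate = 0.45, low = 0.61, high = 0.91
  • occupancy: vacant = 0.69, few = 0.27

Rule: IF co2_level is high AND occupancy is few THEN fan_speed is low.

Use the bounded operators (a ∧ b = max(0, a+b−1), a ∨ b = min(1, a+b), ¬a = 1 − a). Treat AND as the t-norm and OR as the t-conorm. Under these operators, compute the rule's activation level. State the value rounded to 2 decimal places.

firing strength: high=0.91, few=0.27; AND[max(0, a+b−1)] → w = 0.18

0.18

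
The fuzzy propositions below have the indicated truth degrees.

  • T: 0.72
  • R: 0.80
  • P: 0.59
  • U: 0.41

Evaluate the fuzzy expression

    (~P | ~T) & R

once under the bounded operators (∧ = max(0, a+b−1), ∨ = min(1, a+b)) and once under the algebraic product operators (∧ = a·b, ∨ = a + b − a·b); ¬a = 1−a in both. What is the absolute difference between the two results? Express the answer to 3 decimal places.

0.030

Under bounded:
  ~P = 1 − 0.59 = 0.41
  ~T = 1 − 0.72 = 0.28
  ~P | ~T = min(1, a+b) on (0.41, 0.28) = 0.69
  (~P | ~T) & R = max(0, a+b−1) on (0.69, 0.80) = 0.49
  → value = 0.4900
Under algebraic product:
  ~P = 1 − 0.5900 = 0.4100
  ~T = 1 − 0.7200 = 0.2800
  ~P | ~T = a + b − a·b on (0.4100, 0.2800) = 0.5752
  (~P | ~T) & R = a·b on (0.5752, 0.8000) = 0.4602
  → value = 0.4602
|0.4900 − 0.4602| = 0.030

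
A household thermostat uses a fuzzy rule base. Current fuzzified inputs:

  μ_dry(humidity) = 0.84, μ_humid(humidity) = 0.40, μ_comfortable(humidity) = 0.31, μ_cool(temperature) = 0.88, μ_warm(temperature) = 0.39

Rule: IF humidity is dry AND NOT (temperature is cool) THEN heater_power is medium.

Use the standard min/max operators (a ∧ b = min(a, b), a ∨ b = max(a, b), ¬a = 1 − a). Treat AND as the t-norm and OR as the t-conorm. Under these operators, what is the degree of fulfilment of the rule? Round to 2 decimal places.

firing strength: dry=0.84, ¬cool=1−0.88=0.12; AND[min(a, b)] → w = 0.12

0.12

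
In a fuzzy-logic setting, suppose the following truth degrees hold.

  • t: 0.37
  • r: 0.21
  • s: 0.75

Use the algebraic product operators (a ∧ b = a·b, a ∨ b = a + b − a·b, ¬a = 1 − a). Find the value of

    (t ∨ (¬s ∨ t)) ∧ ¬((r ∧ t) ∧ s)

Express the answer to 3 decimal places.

¬s = 1 − 0.7500 = 0.2500
¬s ∨ t = a + b − a·b on (0.2500, 0.3700) = 0.5275
t ∨ (¬s ∨ t) = a + b − a·b on (0.3700, 0.5275) = 0.7023
r ∧ t = a·b on (0.2100, 0.3700) = 0.0777
(r ∧ t) ∧ s = a·b on (0.0777, 0.7500) = 0.0583
¬((r ∧ t) ∧ s) = 1 − 0.0583 = 0.9417
(t ∨ (¬s ∨ t)) ∧ ¬((r ∧ t) ∧ s) = a·b on (0.7023, 0.9417) = 0.6614

0.661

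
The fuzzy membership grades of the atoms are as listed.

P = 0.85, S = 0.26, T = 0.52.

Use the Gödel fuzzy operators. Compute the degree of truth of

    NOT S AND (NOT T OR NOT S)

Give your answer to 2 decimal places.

0.74

NOT S = 1 − 0.26 = 0.74
NOT T = 1 − 0.52 = 0.48
NOT S = 1 − 0.26 = 0.74
NOT T OR NOT S = max(a, b) on (0.48, 0.74) = 0.74
NOT S AND (NOT T OR NOT S) = min(a, b) on (0.74, 0.74) = 0.74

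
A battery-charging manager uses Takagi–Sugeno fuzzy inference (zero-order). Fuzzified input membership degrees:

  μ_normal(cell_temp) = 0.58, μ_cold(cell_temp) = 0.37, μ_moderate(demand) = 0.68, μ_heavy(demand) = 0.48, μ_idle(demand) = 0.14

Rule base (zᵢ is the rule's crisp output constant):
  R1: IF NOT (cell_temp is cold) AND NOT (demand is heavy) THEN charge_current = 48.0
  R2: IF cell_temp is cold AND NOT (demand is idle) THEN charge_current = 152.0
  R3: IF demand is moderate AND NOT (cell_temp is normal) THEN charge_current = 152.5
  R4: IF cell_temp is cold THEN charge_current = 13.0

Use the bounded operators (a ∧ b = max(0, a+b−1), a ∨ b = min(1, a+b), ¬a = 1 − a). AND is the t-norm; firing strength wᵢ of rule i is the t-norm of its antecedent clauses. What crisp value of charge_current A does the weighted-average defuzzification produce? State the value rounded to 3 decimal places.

R1 (z=48.0): ¬cold=1−0.37=0.63, ¬heavy=1−0.48=0.52; AND[max(0, a+b−1)] → w = 0.15
R2 (z=152.0): cold=0.37, ¬idle=1−0.14=0.86; AND[max(0, a+b−1)] → w = 0.23
R3 (z=152.5): moderate=0.68, ¬normal=1−0.58=0.42; AND[max(0, a+b−1)] → w = 0.10
R4 (z=13.0): cold=0.37 → w = 0.37
Weighted average = (0.15·48.0 + 0.23·152.0 + 0.10·152.5 + 0.37·13.0) / (0.15 + 0.23 + 0.10 + 0.37)
  = 62.2200 / 0.8500 = 73.200

73.200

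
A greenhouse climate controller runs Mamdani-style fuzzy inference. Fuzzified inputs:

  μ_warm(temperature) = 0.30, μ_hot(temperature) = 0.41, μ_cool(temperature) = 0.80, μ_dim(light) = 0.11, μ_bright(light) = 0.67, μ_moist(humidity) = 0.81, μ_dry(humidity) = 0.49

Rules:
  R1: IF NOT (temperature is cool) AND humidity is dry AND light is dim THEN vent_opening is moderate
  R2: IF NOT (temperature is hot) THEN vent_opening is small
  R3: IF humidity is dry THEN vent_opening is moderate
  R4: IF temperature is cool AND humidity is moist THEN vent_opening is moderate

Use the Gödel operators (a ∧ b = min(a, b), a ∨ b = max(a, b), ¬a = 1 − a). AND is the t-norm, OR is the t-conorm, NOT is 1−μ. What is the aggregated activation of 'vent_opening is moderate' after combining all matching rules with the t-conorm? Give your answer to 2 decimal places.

0.80

R1: ¬cool=1−0.80=0.20, dry=0.49, dim=0.11; AND[min(a, b)] → w = 0.11
R2: ¬hot=1−0.41=0.59 → w = 0.59
R3: dry=0.49 → w = 0.49
R4: cool=0.80, moist=0.81; AND[min(a, b)] → w = 0.80
Rules with consequent 'moderate': {R1, R3, R4} → strengths 0.11, 0.49, 0.80
Aggregate via t-conorm [max(a, b)]: 0.80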